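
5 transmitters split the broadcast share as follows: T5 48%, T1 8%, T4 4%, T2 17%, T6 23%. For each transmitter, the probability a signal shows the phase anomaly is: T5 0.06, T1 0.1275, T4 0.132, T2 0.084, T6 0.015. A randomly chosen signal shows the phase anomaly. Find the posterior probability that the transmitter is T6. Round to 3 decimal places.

By Bayes' rule, posterior ∝ prior × likelihood:
  T5: 0.48 × 0.06 = 0.0288
  T1: 0.08 × 0.1275 = 0.0102
  T4: 0.04 × 0.132 = 0.00528
  T2: 0.17 × 0.084 = 0.01428
  T6: 0.23 × 0.015 = 0.00345
Sum = 0.06201.
P(T6 | evidence) = 0.00345 / 0.06201 ≈ 0.056.

0.056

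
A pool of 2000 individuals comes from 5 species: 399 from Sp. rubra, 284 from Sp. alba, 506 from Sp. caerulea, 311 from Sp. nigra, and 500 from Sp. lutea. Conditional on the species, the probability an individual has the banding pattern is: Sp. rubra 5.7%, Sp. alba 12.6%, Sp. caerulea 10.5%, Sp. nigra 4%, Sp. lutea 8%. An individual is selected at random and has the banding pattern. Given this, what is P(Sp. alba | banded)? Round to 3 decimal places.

By Bayes' rule, posterior ∝ prior × likelihood:
  Sp. rubra: 0.1995 × 0.057 = 0.0113715
  Sp. alba: 0.142 × 0.126 = 0.017892
  Sp. caerulea: 0.253 × 0.105 = 0.026565
  Sp. nigra: 0.1555 × 0.04 = 0.00622
  Sp. lutea: 0.25 × 0.08 = 0.02
Sum = 0.0820485.
P(Sp. alba | evidence) = 0.017892 / 0.0820485 ≈ 0.218.

0.218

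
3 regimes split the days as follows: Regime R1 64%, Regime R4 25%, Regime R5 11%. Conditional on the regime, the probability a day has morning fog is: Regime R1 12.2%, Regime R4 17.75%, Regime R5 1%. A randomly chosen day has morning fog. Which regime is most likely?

Compute prior × likelihood for every hypothesis:
  Regime R1: 0.64 × 0.122 = 0.07808
  Regime R4: 0.25 × 0.1775 = 0.044375
  Regime R5: 0.11 × 0.01 = 0.0011
Total = 0.123555.
Largest term belongs to Regime R1, so Regime R1 is most probable.

Regime R1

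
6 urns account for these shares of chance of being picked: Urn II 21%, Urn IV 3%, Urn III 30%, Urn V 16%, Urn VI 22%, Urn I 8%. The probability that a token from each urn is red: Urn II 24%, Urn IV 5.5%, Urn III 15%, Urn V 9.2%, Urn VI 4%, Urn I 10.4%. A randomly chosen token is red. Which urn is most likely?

Compute prior × likelihood for every hypothesis:
  Urn II: 0.21 × 0.24 = 0.0504
  Urn IV: 0.03 × 0.055 = 0.00165
  Urn III: 0.3 × 0.15 = 0.045
  Urn V: 0.16 × 0.092 = 0.01472
  Urn VI: 0.22 × 0.04 = 0.0088
  Urn I: 0.08 × 0.104 = 0.00832
Total = 0.12889.
Largest term belongs to Urn II, so Urn II is most probable.

Urn II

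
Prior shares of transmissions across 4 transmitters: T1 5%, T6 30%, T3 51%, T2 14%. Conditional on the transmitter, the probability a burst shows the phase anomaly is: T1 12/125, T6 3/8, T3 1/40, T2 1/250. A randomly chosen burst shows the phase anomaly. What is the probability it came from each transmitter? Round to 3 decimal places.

By Bayes' rule, posterior ∝ prior × likelihood:
  T1: 0.05 × 0.096 = 0.0048
  T6: 0.3 × 0.375 = 0.1125
  T3: 0.51 × 0.025 = 0.01275
  T2: 0.14 × 0.004 = 0.00056
Normalizing constant = 0.13061.
P(T1 | anomaly) = 0.0048/0.13061 ≈ 0.037
P(T6 | anomaly) = 0.1125/0.13061 ≈ 0.861
P(T3 | anomaly) = 0.01275/0.13061 ≈ 0.098
P(T2 | anomaly) = 0.00056/0.13061 ≈ 0.004

T1 0.037, T6 0.861, T3 0.098, T2 0.004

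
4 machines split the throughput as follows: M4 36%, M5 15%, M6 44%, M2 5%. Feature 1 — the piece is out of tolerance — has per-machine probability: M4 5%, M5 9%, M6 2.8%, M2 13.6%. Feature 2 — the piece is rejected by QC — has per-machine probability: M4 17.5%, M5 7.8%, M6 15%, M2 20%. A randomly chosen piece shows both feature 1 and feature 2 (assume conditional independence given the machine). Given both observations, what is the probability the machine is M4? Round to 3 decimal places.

By Bayes' rule, posterior ∝ prior × likelihood:
  M4: 0.36 × 0.05 × 0.175 = 0.00315
  M5: 0.15 × 0.09 × 0.078 = 0.001053
  M6: 0.44 × 0.028 × 0.15 = 0.001848
  M2: 0.05 × 0.136 × 0.2 = 0.00136
Total = 0.007411.
P(M4 | evidence) = 0.00315 / 0.007411 ≈ 0.425.

0.425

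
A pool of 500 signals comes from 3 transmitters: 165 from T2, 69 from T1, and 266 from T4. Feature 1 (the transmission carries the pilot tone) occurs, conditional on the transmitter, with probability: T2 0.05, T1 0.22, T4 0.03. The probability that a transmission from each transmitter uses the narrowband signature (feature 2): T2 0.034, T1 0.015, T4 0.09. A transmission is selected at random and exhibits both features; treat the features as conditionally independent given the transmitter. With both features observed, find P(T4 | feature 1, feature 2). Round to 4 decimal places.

Prior × likelihood for each hypothesis:
  T2: 0.33 × 0.05 × 0.034 = 0.000561
  T1: 0.138 × 0.22 × 0.015 = 0.0004554
  T4: 0.532 × 0.03 × 0.09 = 0.0014364
Sum = 0.0024528.
P(T4 | evidence) = 0.0014364 / 0.0024528 ≈ 0.5856.

0.5856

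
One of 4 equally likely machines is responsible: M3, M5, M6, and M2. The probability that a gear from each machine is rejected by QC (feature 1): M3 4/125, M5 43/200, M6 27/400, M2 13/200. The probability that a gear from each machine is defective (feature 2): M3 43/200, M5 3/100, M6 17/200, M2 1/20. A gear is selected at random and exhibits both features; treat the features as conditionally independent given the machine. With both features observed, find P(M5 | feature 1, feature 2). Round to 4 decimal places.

0.2890

With a uniform prior (1/4 each), posterior ∝ likelihood:
  M3: 0.032 × 0.215 = 0.00688
  M5: 0.215 × 0.03 = 0.00645
  M6: 0.0675 × 0.085 = 0.0057375
  M2: 0.065 × 0.05 = 0.00325
Total = 0.0223175.
P(M5 | evidence) = 0.00645 / 0.0223175 ≈ 0.2890.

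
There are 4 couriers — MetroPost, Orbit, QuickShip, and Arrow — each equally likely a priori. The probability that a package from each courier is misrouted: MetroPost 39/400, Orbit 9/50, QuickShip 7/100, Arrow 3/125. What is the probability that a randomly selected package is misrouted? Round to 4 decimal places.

With a uniform prior (1/4 each), posterior ∝ likelihood:
  MetroPost: 0.0975
  Orbit: 0.18
  QuickShip: 0.07
  Arrow: 0.024
P(misrouted) = (1/4) × (0.0975 + 0.18 + 0.07 + 0.024) = 0.3715/4 ≈ 0.0929.

0.0929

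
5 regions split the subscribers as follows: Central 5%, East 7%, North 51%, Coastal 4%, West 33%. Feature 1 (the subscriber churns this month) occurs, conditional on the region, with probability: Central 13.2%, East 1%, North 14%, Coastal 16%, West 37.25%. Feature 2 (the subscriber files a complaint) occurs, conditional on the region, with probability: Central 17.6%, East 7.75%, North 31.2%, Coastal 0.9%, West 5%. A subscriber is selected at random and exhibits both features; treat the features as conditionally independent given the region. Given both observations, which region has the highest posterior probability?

Prior × likelihood for each hypothesis:
  Central: 0.05 × 0.132 × 0.176 = 0.0011616
  East: 0.07 × 0.01 × 0.0775 = 0.00005425
  North: 0.51 × 0.14 × 0.312 = 0.0222768
  Coastal: 0.04 × 0.16 × 0.009 = 0.0000576
  West: 0.33 × 0.3725 × 0.05 = 0.00614625
Sum = 0.0296965.
Largest term belongs to North, so North is most probable.

North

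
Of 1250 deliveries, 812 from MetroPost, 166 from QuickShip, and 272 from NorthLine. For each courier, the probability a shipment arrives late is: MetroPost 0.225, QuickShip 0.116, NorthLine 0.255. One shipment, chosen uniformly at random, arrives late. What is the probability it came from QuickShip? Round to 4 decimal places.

By Bayes' rule, posterior ∝ prior × likelihood:
  MetroPost: 0.6496 × 0.225 = 0.14616
  QuickShip: 0.1328 × 0.116 = 0.0154048
  NorthLine: 0.2176 × 0.255 = 0.055488
Normalizing constant = 0.2170528.
P(QuickShip | evidence) = 0.0154048 / 0.2170528 ≈ 0.0710.

0.0710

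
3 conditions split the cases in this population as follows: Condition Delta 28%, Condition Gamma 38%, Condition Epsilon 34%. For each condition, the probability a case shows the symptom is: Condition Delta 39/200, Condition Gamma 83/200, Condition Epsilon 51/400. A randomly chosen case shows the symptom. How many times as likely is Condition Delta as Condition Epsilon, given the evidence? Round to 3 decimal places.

Prior × likelihood for each hypothesis:
  Condition Delta: 0.28 × 0.195 = 0.0546
  Condition Gamma: 0.38 × 0.415 = 0.1577
  Condition Epsilon: 0.34 × 0.1275 = 0.04335
Total = 0.25565.
The ratio is 0.0546 / 0.04335 (the normalizer cancels) = 1.260.

1.260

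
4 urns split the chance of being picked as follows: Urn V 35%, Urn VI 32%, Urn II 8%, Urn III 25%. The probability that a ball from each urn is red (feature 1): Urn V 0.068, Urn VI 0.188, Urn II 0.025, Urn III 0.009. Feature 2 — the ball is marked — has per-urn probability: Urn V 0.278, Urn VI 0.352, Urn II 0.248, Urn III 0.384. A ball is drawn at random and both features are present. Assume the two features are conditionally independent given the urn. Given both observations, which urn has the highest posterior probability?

Urn VI

Unnormalized posteriors (prior × likelihood):
  Urn V: 0.35 × 0.068 × 0.278 = 0.0066164
  Urn VI: 0.32 × 0.188 × 0.352 = 0.02117632
  Urn II: 0.08 × 0.025 × 0.248 = 0.000496
  Urn III: 0.25 × 0.009 × 0.384 = 0.000864
Normalizing constant = 0.02915272.
Largest term belongs to Urn VI, so Urn VI is most probable.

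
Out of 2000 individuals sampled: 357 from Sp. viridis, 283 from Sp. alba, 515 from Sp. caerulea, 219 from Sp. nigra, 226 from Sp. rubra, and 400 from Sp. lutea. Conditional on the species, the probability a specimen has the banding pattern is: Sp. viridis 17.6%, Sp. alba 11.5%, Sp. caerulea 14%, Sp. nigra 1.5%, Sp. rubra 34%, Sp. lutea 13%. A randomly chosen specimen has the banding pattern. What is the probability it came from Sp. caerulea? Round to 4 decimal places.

Compute prior × likelihood for every hypothesis:
  Sp. viridis: 0.1785 × 0.176 = 0.031416
  Sp. alba: 0.1415 × 0.115 = 0.0162725
  Sp. caerulea: 0.2575 × 0.14 = 0.03605
  Sp. nigra: 0.1095 × 0.015 = 0.0016425
  Sp. rubra: 0.113 × 0.34 = 0.03842
  Sp. lutea: 0.2 × 0.13 = 0.026
Sum = 0.149801.
P(Sp. caerulea | evidence) = 0.03605 / 0.149801 ≈ 0.2407.

0.2407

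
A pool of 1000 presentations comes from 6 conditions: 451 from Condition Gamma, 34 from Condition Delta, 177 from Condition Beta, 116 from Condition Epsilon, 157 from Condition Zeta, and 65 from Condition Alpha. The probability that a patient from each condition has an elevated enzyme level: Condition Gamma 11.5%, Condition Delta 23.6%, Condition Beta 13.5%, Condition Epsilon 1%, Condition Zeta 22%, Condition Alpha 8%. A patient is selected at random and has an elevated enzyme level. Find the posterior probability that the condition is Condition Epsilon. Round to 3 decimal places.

0.009

Unnormalized posteriors (prior × likelihood):
  Condition Gamma: 0.451 × 0.115 = 0.051865
  Condition Delta: 0.034 × 0.236 = 0.008024
  Condition Beta: 0.177 × 0.135 = 0.023895
  Condition Epsilon: 0.116 × 0.01 = 0.00116
  Condition Zeta: 0.157 × 0.22 = 0.03454
  Condition Alpha: 0.065 × 0.08 = 0.0052
Sum = 0.124684.
P(Condition Epsilon | evidence) = 0.00116 / 0.124684 ≈ 0.009.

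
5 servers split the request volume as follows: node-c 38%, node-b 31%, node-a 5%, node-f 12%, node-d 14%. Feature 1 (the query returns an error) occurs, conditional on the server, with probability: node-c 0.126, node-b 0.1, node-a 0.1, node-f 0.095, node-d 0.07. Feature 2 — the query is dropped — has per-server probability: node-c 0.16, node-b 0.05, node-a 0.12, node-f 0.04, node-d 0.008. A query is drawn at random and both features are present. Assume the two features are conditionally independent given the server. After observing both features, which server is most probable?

Compute prior × likelihood for every hypothesis:
  node-c: 0.38 × 0.126 × 0.16 = 0.0076608
  node-b: 0.31 × 0.1 × 0.05 = 0.00155
  node-a: 0.05 × 0.1 × 0.12 = 0.0006
  node-f: 0.12 × 0.095 × 0.04 = 0.000456
  node-d: 0.14 × 0.07 × 0.008 = 0.0000784
Total = 0.0103452.
Largest term belongs to node-c, so node-c is most probable.

node-c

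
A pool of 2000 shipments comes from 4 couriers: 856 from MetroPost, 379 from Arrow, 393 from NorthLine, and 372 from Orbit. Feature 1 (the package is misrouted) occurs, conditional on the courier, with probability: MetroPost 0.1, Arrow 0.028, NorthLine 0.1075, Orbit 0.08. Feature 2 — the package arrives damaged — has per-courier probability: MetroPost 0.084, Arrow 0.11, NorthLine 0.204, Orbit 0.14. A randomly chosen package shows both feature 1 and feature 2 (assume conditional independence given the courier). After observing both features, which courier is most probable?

NorthLine

Compute prior × likelihood for every hypothesis:
  MetroPost: 0.428 × 0.1 × 0.084 = 0.0035952
  Arrow: 0.1895 × 0.028 × 0.11 = 0.00058366
  NorthLine: 0.1965 × 0.1075 × 0.204 = 0.004309245
  Orbit: 0.186 × 0.08 × 0.14 = 0.0020832
Total = 0.010571305.
Largest term belongs to NorthLine, so NorthLine is most probable.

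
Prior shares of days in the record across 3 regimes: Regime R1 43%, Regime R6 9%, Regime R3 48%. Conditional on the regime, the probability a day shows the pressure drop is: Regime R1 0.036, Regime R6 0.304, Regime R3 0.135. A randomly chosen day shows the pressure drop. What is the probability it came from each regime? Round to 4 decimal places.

Prior × likelihood for each hypothesis:
  Regime R1: 0.43 × 0.036 = 0.01548
  Regime R6: 0.09 × 0.304 = 0.02736
  Regime R3: 0.48 × 0.135 = 0.0648
Total = 0.10764.
P(Regime R1 | drop) = 0.01548/0.10764 ≈ 0.1438
P(Regime R6 | drop) = 0.02736/0.10764 ≈ 0.2542
P(Regime R3 | drop) = 0.0648/0.10764 ≈ 0.6020

Regime R1 0.1438, Regime R6 0.2542, Regime R3 0.6020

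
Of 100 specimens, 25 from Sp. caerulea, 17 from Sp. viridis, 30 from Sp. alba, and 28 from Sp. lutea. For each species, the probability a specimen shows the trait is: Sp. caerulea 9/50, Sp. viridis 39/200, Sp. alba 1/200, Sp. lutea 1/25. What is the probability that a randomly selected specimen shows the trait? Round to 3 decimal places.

0.091

Prior × likelihood for each hypothesis:
  Sp. caerulea: 0.25 × 0.18 = 0.045
  Sp. viridis: 0.17 × 0.195 = 0.03315
  Sp. alba: 0.3 × 0.005 = 0.0015
  Sp. lutea: 0.28 × 0.04 = 0.0112
P(trait) = 0.045 + 0.03315 + 0.0015 + 0.0112 = 0.09085 → 0.091.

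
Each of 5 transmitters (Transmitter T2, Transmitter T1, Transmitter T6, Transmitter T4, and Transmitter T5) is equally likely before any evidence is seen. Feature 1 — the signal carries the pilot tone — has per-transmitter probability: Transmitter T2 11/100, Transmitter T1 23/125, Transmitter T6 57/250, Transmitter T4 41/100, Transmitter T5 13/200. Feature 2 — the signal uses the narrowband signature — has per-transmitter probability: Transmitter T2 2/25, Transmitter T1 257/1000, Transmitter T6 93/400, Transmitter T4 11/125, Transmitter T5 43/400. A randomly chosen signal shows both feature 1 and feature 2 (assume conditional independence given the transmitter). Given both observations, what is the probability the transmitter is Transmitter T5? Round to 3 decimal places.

0.046

With a uniform prior (1/5 each), posterior ∝ likelihood:
  Transmitter T2: 0.11 × 0.08 = 0.0088
  Transmitter T1: 0.184 × 0.257 = 0.047288
  Transmitter T6: 0.228 × 0.2325 = 0.05301
  Transmitter T4: 0.41 × 0.088 = 0.03608
  Transmitter T5: 0.065 × 0.1075 = 0.0069875
Normalizing constant = 0.1521655.
P(Transmitter T5 | evidence) = 0.0069875 / 0.1521655 ≈ 0.046.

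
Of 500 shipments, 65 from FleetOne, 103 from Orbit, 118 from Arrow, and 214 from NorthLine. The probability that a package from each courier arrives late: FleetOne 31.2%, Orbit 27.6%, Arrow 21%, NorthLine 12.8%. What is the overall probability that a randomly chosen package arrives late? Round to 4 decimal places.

By Bayes' rule, posterior ∝ prior × likelihood:
  FleetOne: 0.13 × 0.312 = 0.04056
  Orbit: 0.206 × 0.276 = 0.056856
  Arrow: 0.236 × 0.21 = 0.04956
  NorthLine: 0.428 × 0.128 = 0.054784
P(late) = 0.04056 + 0.056856 + 0.04956 + 0.054784 = 0.20176 → 0.2018.

0.2018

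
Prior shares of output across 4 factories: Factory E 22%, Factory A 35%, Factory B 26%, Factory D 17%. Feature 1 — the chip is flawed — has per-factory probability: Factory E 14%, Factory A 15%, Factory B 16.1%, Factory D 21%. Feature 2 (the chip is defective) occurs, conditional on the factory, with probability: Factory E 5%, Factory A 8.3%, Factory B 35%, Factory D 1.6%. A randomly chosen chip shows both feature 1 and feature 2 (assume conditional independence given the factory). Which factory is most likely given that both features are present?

Prior × likelihood for each hypothesis:
  Factory E: 0.22 × 0.14 × 0.05 = 0.00154
  Factory A: 0.35 × 0.15 × 0.083 = 0.0043575
  Factory B: 0.26 × 0.161 × 0.35 = 0.014651
  Factory D: 0.17 × 0.21 × 0.016 = 0.0005712
Sum = 0.0211197.
Largest term belongs to Factory B, so Factory B is most probable.

Factory B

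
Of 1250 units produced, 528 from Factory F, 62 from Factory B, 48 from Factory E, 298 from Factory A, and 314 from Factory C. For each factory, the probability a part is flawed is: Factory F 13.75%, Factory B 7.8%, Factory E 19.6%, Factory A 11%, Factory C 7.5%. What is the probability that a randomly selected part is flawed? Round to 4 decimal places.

Prior × likelihood for each hypothesis:
  Factory F: 0.4224 × 0.1375 = 0.05808
  Factory B: 0.0496 × 0.078 = 0.0038688
  Factory E: 0.0384 × 0.196 = 0.0075264
  Factory A: 0.2384 × 0.11 = 0.026224
  Factory C: 0.2512 × 0.075 = 0.01884
P(flawed) = 0.05808 + 0.0038688 + 0.0075264 + 0.026224 + 0.01884 = 0.1145392 → 0.1145.

0.1145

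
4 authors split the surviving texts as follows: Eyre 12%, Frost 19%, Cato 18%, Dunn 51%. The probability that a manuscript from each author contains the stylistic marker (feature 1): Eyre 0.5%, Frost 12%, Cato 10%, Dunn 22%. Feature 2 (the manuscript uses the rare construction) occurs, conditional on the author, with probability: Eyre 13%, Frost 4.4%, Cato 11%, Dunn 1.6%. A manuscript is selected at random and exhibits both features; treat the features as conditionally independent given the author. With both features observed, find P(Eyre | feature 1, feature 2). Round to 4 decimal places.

Prior × likelihood for each hypothesis:
  Eyre: 0.12 × 0.005 × 0.13 = 0.000078
  Frost: 0.19 × 0.12 × 0.044 = 0.0010032
  Cato: 0.18 × 0.1 × 0.11 = 0.00198
  Dunn: 0.51 × 0.22 × 0.016 = 0.0017952
Normalizing constant = 0.0048564.
P(Eyre | evidence) = 0.000078 / 0.0048564 ≈ 0.0161.

0.0161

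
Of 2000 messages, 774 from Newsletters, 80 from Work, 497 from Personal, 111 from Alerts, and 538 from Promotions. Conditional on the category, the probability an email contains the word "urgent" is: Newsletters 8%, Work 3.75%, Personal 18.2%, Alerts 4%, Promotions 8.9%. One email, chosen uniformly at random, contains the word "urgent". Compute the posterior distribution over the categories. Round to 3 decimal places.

Newsletters 0.298, Work 0.014, Personal 0.436, Alerts 0.021, Promotions 0.231

Compute prior × likelihood for every hypothesis:
  Newsletters: 0.387 × 0.08 = 0.03096
  Work: 0.04 × 0.0375 = 0.0015
  Personal: 0.2485 × 0.182 = 0.045227
  Alerts: 0.0555 × 0.04 = 0.00222
  Promotions: 0.269 × 0.089 = 0.023941
Total = 0.103848.
P(Newsletters | urgent-flag) = 0.03096/0.103848 ≈ 0.298
P(Work | urgent-flag) = 0.0015/0.103848 ≈ 0.014
P(Personal | urgent-flag) = 0.045227/0.103848 ≈ 0.436
P(Alerts | urgent-flag) = 0.00222/0.103848 ≈ 0.021
P(Promotions | urgent-flag) = 0.023941/0.103848 ≈ 0.231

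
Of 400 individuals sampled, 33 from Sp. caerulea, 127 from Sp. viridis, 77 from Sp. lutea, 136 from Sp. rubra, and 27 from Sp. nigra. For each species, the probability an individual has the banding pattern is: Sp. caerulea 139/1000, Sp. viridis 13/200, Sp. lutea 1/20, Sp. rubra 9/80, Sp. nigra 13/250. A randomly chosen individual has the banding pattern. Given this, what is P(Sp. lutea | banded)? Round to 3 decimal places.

Unnormalized posteriors (prior × likelihood):
  Sp. caerulea: 0.0825 × 0.139 = 0.0114675
  Sp. viridis: 0.3175 × 0.065 = 0.0206375
  Sp. lutea: 0.1925 × 0.05 = 0.009625
  Sp. rubra: 0.34 × 0.1125 = 0.03825
  Sp. nigra: 0.0675 × 0.052 = 0.00351
Total = 0.08349.
P(Sp. lutea | evidence) = 0.009625 / 0.08349 ≈ 0.115.

0.115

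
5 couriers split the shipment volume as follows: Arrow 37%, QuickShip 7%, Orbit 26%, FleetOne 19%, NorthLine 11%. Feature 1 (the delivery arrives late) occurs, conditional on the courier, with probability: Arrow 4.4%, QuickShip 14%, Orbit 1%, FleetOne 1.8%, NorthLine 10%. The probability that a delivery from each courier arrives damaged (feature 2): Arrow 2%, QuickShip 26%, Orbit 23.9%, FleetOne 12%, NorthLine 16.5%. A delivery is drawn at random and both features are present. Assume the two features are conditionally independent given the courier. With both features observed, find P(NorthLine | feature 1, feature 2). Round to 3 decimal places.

0.317

Prior × likelihood for each hypothesis:
  Arrow: 0.37 × 0.044 × 0.02 = 0.0003256
  QuickShip: 0.07 × 0.14 × 0.26 = 0.002548
  Orbit: 0.26 × 0.01 × 0.239 = 0.0006214
  FleetOne: 0.19 × 0.018 × 0.12 = 0.0004104
  NorthLine: 0.11 × 0.1 × 0.165 = 0.001815
Normalizing constant = 0.0057204.
P(NorthLine | evidence) = 0.001815 / 0.0057204 ≈ 0.317.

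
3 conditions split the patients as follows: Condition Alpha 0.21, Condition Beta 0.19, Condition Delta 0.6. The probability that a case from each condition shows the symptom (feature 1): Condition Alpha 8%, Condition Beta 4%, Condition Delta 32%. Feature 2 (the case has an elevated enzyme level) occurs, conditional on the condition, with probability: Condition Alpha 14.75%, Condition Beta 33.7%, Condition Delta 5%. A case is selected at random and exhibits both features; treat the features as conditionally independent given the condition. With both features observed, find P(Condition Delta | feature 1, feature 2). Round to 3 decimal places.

Compute prior × likelihood for every hypothesis:
  Condition Alpha: 0.21 × 0.08 × 0.1475 = 0.002478
  Condition Beta: 0.19 × 0.04 × 0.337 = 0.0025612
  Condition Delta: 0.6 × 0.32 × 0.05 = 0.0096
Total = 0.0146392.
P(Condition Delta | evidence) = 0.0096 / 0.0146392 ≈ 0.656.

0.656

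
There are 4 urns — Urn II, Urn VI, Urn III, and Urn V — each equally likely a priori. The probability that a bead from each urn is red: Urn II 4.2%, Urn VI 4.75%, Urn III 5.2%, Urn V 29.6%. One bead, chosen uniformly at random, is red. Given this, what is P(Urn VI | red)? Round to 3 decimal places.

0.109

With a uniform prior (1/4 each), posterior ∝ likelihood:
  Urn II: 0.042
  Urn VI: 0.0475
  Urn III: 0.052
  Urn V: 0.296
Sum = 0.4375.
P(Urn VI | evidence) = 0.0475 / 0.4375 ≈ 0.109.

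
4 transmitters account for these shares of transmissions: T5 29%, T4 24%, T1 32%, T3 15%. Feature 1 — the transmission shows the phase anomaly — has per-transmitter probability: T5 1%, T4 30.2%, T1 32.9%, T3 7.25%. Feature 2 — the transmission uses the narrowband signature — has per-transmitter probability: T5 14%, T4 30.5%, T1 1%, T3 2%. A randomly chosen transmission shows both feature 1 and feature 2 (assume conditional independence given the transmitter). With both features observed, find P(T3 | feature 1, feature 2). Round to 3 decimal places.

By Bayes' rule, posterior ∝ prior × likelihood:
  T5: 0.29 × 0.01 × 0.14 = 0.000406
  T4: 0.24 × 0.302 × 0.305 = 0.0221064
  T1: 0.32 × 0.329 × 0.01 = 0.0010528
  T3: 0.15 × 0.0725 × 0.02 = 0.0002175
Normalizing constant = 0.0237827.
P(T3 | evidence) = 0.0002175 / 0.0237827 ≈ 0.009.

0.009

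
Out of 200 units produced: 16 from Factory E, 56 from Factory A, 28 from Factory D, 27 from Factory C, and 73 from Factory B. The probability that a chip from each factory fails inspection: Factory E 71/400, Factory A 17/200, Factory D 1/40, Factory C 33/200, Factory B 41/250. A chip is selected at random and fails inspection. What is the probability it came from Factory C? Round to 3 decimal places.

0.180

Compute prior × likelihood for every hypothesis:
  Factory E: 0.08 × 0.1775 = 0.0142
  Factory A: 0.28 × 0.085 = 0.0238
  Factory D: 0.14 × 0.025 = 0.0035
  Factory C: 0.135 × 0.165 = 0.022275
  Factory B: 0.365 × 0.164 = 0.05986
Total = 0.123635.
P(Factory C | evidence) = 0.022275 / 0.123635 ≈ 0.180.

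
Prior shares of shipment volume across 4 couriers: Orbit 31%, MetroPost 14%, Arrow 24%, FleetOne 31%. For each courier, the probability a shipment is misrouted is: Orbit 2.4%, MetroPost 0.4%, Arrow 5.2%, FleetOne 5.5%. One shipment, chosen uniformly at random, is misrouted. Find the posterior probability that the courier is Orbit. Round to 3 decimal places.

Unnormalized posteriors (prior × likelihood):
  Orbit: 0.31 × 0.024 = 0.00744
  MetroPost: 0.14 × 0.004 = 0.00056
  Arrow: 0.24 × 0.052 = 0.01248
  FleetOne: 0.31 × 0.055 = 0.01705
Sum = 0.03753.
P(Orbit | evidence) = 0.00744 / 0.03753 ≈ 0.198.

0.198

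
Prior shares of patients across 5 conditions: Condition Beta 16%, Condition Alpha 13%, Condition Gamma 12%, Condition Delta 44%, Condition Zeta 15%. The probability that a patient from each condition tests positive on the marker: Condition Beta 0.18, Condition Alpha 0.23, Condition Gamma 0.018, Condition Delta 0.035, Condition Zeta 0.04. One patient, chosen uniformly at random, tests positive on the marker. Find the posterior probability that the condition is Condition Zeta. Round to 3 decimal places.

0.073

Unnormalized posteriors (prior × likelihood):
  Condition Beta: 0.16 × 0.18 = 0.0288
  Condition Alpha: 0.13 × 0.23 = 0.0299
  Condition Gamma: 0.12 × 0.018 = 0.00216
  Condition Delta: 0.44 × 0.035 = 0.0154
  Condition Zeta: 0.15 × 0.04 = 0.006
Normalizing constant = 0.08226.
P(Condition Zeta | evidence) = 0.006 / 0.08226 ≈ 0.073.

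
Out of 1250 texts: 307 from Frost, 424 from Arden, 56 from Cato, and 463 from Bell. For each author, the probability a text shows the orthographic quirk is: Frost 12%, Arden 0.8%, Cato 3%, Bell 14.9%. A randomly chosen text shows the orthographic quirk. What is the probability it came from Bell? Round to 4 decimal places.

Unnormalized posteriors (prior × likelihood):
  Frost: 0.2456 × 0.12 = 0.029472
  Arden: 0.3392 × 0.008 = 0.0027136
  Cato: 0.0448 × 0.03 = 0.001344
  Bell: 0.3704 × 0.149 = 0.0551896
Normalizing constant = 0.0887192.
P(Bell | evidence) = 0.0551896 / 0.0887192 ≈ 0.6221.

0.6221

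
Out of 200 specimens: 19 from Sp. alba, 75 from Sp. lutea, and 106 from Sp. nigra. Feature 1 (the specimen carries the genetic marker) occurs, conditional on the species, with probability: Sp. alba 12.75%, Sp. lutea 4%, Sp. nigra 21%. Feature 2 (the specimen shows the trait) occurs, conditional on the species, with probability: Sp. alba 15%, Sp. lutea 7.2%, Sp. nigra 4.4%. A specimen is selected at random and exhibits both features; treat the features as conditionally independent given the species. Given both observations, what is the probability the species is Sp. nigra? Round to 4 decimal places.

Unnormalized posteriors (prior × likelihood):
  Sp. alba: 0.095 × 0.1275 × 0.15 = 0.001816875
  Sp. lutea: 0.375 × 0.04 × 0.072 = 0.00108
  Sp. nigra: 0.53 × 0.21 × 0.044 = 0.0048972
Sum = 0.007794075.
P(Sp. nigra | evidence) = 0.0048972 / 0.007794075 ≈ 0.6283.

0.6283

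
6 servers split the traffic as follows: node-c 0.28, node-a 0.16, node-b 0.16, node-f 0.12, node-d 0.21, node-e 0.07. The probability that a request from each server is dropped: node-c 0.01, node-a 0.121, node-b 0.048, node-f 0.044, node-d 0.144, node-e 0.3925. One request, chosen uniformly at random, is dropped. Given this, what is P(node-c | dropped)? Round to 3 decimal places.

By Bayes' rule, posterior ∝ prior × likelihood:
  node-c: 0.28 × 0.01 = 0.0028
  node-a: 0.16 × 0.121 = 0.01936
  node-b: 0.16 × 0.048 = 0.00768
  node-f: 0.12 × 0.044 = 0.00528
  node-d: 0.21 × 0.144 = 0.03024
  node-e: 0.07 × 0.3925 = 0.027475
Sum = 0.092835.
P(node-c | evidence) = 0.0028 / 0.092835 ≈ 0.030.

0.030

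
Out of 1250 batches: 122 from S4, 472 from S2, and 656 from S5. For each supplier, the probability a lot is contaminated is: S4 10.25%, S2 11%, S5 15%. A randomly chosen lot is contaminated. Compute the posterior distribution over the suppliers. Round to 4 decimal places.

Unnormalized posteriors (prior × likelihood):
  S4: 0.0976 × 0.1025 = 0.010004
  S2: 0.3776 × 0.11 = 0.041536
  S5: 0.5248 × 0.15 = 0.07872
Total = 0.13026.
P(S4 | contaminated) = 0.010004/0.13026 ≈ 0.0768
P(S2 | contaminated) = 0.041536/0.13026 ≈ 0.3189
P(S5 | contaminated) = 0.07872/0.13026 ≈ 0.6043

S4 0.0768, S2 0.3189, S5 0.6043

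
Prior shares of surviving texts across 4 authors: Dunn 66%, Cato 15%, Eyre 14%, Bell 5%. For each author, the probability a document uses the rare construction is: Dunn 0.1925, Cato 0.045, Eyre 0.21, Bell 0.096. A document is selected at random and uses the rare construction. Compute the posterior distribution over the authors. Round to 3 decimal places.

Dunn 0.756, Cato 0.040, Eyre 0.175, Bell 0.029

Compute prior × likelihood for every hypothesis:
  Dunn: 0.66 × 0.1925 = 0.12705
  Cato: 0.15 × 0.045 = 0.00675
  Eyre: 0.14 × 0.21 = 0.0294
  Bell: 0.05 × 0.096 = 0.0048
Sum = 0.168.
P(Dunn | rare-form) = 0.12705/0.168 ≈ 0.756
P(Cato | rare-form) = 0.00675/0.168 ≈ 0.040
P(Eyre | rare-form) = 0.0294/0.168 ≈ 0.175
P(Bell | rare-form) = 0.0048/0.168 ≈ 0.029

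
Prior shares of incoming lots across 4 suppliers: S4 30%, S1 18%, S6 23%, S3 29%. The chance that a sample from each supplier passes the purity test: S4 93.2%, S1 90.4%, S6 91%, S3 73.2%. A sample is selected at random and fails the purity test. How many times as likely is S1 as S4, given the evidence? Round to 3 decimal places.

0.847

Taking complements, P(off-spec | each) = S4 0.068, S1 0.096, S6 0.09, S3 0.268.
Compute prior × likelihood for every hypothesis:
  S4: 0.3 × 0.068 = 0.0204
  S1: 0.18 × 0.096 = 0.01728
  S6: 0.23 × 0.09 = 0.0207
  S3: 0.29 × 0.268 = 0.07772
Sum = 0.1361.
The ratio is 0.01728 / 0.0204 (the normalizer cancels) = 0.847.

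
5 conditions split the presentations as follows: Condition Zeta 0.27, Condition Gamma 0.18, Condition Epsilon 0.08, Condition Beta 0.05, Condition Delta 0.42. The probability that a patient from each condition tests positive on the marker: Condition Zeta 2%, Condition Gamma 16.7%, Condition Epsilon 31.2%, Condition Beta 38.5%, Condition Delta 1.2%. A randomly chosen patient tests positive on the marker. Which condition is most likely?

Condition Gamma

Unnormalized posteriors (prior × likelihood):
  Condition Zeta: 0.27 × 0.02 = 0.0054
  Condition Gamma: 0.18 × 0.167 = 0.03006
  Condition Epsilon: 0.08 × 0.312 = 0.02496
  Condition Beta: 0.05 × 0.385 = 0.01925
  Condition Delta: 0.42 × 0.012 = 0.00504
Normalizing constant = 0.08471.
Largest term belongs to Condition Gamma, so Condition Gamma is most probable.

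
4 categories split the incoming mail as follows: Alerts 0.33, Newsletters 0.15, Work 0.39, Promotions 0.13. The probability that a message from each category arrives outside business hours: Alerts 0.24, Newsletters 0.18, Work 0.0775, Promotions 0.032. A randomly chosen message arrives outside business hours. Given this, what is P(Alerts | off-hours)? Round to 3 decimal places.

By Bayes' rule, posterior ∝ prior × likelihood:
  Alerts: 0.33 × 0.24 = 0.0792
  Newsletters: 0.15 × 0.18 = 0.027
  Work: 0.39 × 0.0775 = 0.030225
  Promotions: 0.13 × 0.032 = 0.00416
Total = 0.140585.
P(Alerts | evidence) = 0.0792 / 0.140585 ≈ 0.563.

0.563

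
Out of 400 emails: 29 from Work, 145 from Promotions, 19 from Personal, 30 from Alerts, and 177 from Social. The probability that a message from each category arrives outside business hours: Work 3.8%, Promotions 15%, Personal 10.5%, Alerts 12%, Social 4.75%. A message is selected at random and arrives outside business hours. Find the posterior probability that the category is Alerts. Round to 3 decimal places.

Unnormalized posteriors (prior × likelihood):
  Work: 0.0725 × 0.038 = 0.002755
  Promotions: 0.3625 × 0.15 = 0.054375
  Personal: 0.0475 × 0.105 = 0.0049875
  Alerts: 0.075 × 0.12 = 0.009
  Social: 0.4425 × 0.0475 = 0.02101875
Total = 0.09213625.
P(Alerts | evidence) = 0.009 / 0.09213625 ≈ 0.098.

0.098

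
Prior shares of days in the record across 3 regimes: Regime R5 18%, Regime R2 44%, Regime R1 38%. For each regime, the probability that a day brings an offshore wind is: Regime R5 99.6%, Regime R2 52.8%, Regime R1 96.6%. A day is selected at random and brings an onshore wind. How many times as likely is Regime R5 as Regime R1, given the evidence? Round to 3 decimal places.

0.056

Taking complements, P(onshore | each) = Regime R5 0.004, Regime R2 0.472, Regime R1 0.034.
Prior × likelihood for each hypothesis:
  Regime R5: 0.18 × 0.004 = 0.00072
  Regime R2: 0.44 × 0.472 = 0.20768
  Regime R1: 0.38 × 0.034 = 0.01292
Sum = 0.22132.
The ratio is 0.00072 / 0.01292 (the normalizer cancels) = 0.056.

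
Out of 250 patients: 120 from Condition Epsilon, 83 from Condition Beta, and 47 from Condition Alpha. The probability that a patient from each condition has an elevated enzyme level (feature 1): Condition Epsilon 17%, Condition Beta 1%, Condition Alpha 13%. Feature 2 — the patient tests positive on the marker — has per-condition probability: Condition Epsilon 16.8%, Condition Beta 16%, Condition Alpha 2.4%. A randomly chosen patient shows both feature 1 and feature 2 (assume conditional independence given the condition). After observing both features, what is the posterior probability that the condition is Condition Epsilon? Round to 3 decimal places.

Compute prior × likelihood for every hypothesis:
  Condition Epsilon: 0.48 × 0.17 × 0.168 = 0.0137088
  Condition Beta: 0.332 × 0.01 × 0.16 = 0.0005312
  Condition Alpha: 0.188 × 0.13 × 0.024 = 0.00058656
Total = 0.01482656.
P(Condition Epsilon | evidence) = 0.0137088 / 0.01482656 ≈ 0.925.

0.925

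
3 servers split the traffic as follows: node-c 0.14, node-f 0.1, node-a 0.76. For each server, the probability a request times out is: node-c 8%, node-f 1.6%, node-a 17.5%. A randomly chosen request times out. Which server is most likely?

node-a

Prior × likelihood for each hypothesis:
  node-c: 0.14 × 0.08 = 0.0112
  node-f: 0.1 × 0.016 = 0.0016
  node-a: 0.76 × 0.175 = 0.133
Total = 0.1458.
Largest term belongs to node-a, so node-a is most probable.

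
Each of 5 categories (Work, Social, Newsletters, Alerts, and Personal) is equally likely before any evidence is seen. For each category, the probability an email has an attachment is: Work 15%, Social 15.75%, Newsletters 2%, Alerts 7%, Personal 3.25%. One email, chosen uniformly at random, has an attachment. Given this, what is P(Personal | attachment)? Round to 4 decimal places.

0.0756

Since the prior is uniform, the posterior is proportional to the likelihood:
  Work: 0.15
  Social: 0.1575
  Newsletters: 0.02
  Alerts: 0.07
  Personal: 0.0325
Sum = 0.43.
P(Personal | evidence) = 0.0325 / 0.43 ≈ 0.0756.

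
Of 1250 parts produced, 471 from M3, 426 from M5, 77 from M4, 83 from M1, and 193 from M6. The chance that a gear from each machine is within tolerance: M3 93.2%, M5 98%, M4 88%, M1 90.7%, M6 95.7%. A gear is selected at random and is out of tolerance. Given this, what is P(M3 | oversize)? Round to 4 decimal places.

0.4867

Taking complements, P(oversize | each) = M3 0.068, M5 0.02, M4 0.12, M1 0.093, M6 0.043.
By Bayes' rule, posterior ∝ prior × likelihood:
  M3: 0.3768 × 0.068 = 0.0256224
  M5: 0.3408 × 0.02 = 0.006816
  M4: 0.0616 × 0.12 = 0.007392
  M1: 0.0664 × 0.093 = 0.0061752
  M6: 0.1544 × 0.043 = 0.0066392
Sum = 0.0526448.
P(M3 | evidence) = 0.0256224 / 0.0526448 ≈ 0.4867.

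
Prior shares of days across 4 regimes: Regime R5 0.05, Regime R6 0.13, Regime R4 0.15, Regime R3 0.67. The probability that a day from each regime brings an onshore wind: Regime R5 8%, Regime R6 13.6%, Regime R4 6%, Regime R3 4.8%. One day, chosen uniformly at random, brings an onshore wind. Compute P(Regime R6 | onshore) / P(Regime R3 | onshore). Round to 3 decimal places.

0.550

Unnormalized posteriors (prior × likelihood):
  Regime R5: 0.05 × 0.08 = 0.004
  Regime R6: 0.13 × 0.136 = 0.01768
  Regime R4: 0.15 × 0.06 = 0.009
  Regime R3: 0.67 × 0.048 = 0.03216
Total = 0.06284.
The ratio is 0.01768 / 0.03216 (the normalizer cancels) = 0.550.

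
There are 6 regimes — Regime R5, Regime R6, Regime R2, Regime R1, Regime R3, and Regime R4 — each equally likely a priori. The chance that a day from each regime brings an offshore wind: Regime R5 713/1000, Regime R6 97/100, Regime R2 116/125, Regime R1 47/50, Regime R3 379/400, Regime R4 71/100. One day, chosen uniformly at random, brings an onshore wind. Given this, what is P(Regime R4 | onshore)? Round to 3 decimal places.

Taking complements, P(onshore | each) = Regime R5 0.287, Regime R6 0.03, Regime R2 0.072, Regime R1 0.06, Regime R3 0.0525, Regime R4 0.29.
Since the prior is uniform, the posterior is proportional to the likelihood:
  Regime R5: 0.287
  Regime R6: 0.03
  Regime R2: 0.072
  Regime R1: 0.06
  Regime R3: 0.0525
  Regime R4: 0.29
Total = 0.7915.
P(Regime R4 | evidence) = 0.29 / 0.7915 ≈ 0.366.

0.366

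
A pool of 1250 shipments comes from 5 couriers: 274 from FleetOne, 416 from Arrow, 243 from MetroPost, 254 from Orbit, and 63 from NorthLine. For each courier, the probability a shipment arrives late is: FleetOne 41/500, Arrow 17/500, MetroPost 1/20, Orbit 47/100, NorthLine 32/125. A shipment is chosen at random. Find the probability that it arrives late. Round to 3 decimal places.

Prior × likelihood for each hypothesis:
  FleetOne: 0.2192 × 0.082 = 0.0179744
  Arrow: 0.3328 × 0.034 = 0.0113152
  MetroPost: 0.1944 × 0.05 = 0.00972
  Orbit: 0.2032 × 0.47 = 0.095504
  NorthLine: 0.0504 × 0.256 = 0.0129024
P(late) = 0.0179744 + 0.0113152 + 0.00972 + 0.095504 + 0.0129024 = 0.147416 → 0.147.

0.147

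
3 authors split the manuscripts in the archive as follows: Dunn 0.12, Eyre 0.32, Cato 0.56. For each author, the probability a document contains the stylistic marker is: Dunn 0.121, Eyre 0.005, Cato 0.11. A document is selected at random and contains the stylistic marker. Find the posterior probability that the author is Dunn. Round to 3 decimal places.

0.187

By Bayes' rule, posterior ∝ prior × likelihood:
  Dunn: 0.12 × 0.121 = 0.01452
  Eyre: 0.32 × 0.005 = 0.0016
  Cato: 0.56 × 0.11 = 0.0616
Total = 0.07772.
P(Dunn | evidence) = 0.01452 / 0.07772 ≈ 0.187.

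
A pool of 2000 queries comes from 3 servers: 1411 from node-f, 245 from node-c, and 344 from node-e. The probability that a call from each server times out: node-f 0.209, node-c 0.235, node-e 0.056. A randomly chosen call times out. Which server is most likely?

node-f

Unnormalized posteriors (prior × likelihood):
  node-f: 0.7055 × 0.209 = 0.1474495
  node-c: 0.1225 × 0.235 = 0.0287875
  node-e: 0.172 × 0.056 = 0.009632
Total = 0.185869.
Largest term belongs to node-f, so node-f is most probable.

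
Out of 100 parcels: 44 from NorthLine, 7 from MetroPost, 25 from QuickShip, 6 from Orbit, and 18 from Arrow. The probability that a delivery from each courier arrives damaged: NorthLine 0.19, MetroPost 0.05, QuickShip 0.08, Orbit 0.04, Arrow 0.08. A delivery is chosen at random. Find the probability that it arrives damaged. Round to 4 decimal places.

Unnormalized posteriors (prior × likelihood):
  NorthLine: 0.44 × 0.19 = 0.0836
  MetroPost: 0.07 × 0.05 = 0.0035
  QuickShip: 0.25 × 0.08 = 0.02
  Orbit: 0.06 × 0.04 = 0.0024
  Arrow: 0.18 × 0.08 = 0.0144
P(damaged) = 0.0836 + 0.0035 + 0.02 + 0.0024 + 0.0144 = 0.1239 → 0.1239.

0.1239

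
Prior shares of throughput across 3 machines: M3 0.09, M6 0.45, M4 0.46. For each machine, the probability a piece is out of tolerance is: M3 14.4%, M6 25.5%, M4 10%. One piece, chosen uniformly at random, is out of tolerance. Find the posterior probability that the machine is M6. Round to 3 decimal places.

Unnormalized posteriors (prior × likelihood):
  M3: 0.09 × 0.144 = 0.01296
  M6: 0.45 × 0.255 = 0.11475
  M4: 0.46 × 0.1 = 0.046
Total = 0.17371.
P(M6 | evidence) = 0.11475 / 0.17371 ≈ 0.661.

0.661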